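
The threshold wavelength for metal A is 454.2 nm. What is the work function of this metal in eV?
2.73 eV

At the threshold wavelength, photon energy equals work function:
φ = hc/λ₀

Calculating:
φ = (6.626×10⁻³⁴ J·s)(3×10⁸ m/s) / (454.2×10⁻⁹ m)
φ = 2.73 eV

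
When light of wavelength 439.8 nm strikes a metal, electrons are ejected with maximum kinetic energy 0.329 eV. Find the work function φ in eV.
2.49 eV

From Einstein's photoelectric equation: KE_max = hf - φ = hc/λ - φ

Rearranging for φ:
φ = hc/λ - KE_max

Calculate photon energy:
E_photon = hc/λ = 2.8191 eV

Therefore:
φ = 2.8191 - 0.329 = 2.49 eV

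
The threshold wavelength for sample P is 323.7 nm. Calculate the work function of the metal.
3.83 eV

At the threshold wavelength, photon energy equals work function:
φ = hc/λ₀

Calculating:
φ = (6.626×10⁻³⁴ J·s)(3×10⁸ m/s) / (323.7×10⁻⁹ m)
φ = 3.83 eV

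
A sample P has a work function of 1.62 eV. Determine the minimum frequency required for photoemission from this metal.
3.9171e+14 Hz

The threshold frequency is when the photon energy equals the work function:
hf₀ = φ

Solving for f₀:
f₀ = φ/h = (1.62 eV × 1.602×10⁻¹⁹ J/eV) / (6.626×10⁻³⁴ J·s)
f₀ = 3.9171e+14 Hz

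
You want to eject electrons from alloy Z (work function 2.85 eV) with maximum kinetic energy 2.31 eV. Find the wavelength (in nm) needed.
240.28 nm

From Einstein's equation: KE_max = hc/λ - φ

Rearranging for λ:
hc/λ = KE_max + φ
λ = hc/(KE_max + φ)

Required photon energy:
E_photon = KE_max + φ = 2.31 + 2.85 = 5.16 eV

Required wavelength:
λ = hc/E_photon = (6.626×10⁻³⁴)(3×10⁸) / (5.16 × 1.602×10⁻¹⁹)
λ = 240.28 nm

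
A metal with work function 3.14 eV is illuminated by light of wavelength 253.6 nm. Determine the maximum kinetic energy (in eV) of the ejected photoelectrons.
1.7490 eV

Using Einstein's photoelectric equation: KE_max = hf - φ = hc/λ - φ

First, calculate the photon energy:
E_photon = hc/λ = (6.626×10⁻³⁴ J·s)(3×10⁸ m/s) / (253.6×10⁻⁹ m)
E_photon = 4.8890 eV

Then, the maximum kinetic energy:
KE_max = E_photon - φ = 4.8890 eV - 3.14 eV = 1.7490 eV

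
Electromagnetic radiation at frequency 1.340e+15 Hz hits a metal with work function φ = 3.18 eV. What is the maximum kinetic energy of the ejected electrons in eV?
2.3618 eV

Using Einstein's photoelectric equation: KE_max = hf - φ

First, calculate the photon energy:
E_photon = hf = (6.626×10⁻³⁴ J·s)(1.340e+15 Hz)
E_photon = 5.5418 eV

Then, the maximum kinetic energy:
KE_max = E_photon - φ = 5.5418 eV - 3.18 eV = 2.3618 eV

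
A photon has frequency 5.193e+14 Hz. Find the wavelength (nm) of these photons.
577.30 nm

Using the wave equation: c = fλ

Solving for wavelength:
λ = c/f = (3×10⁸ m/s) / (5.193e+14 Hz)
λ = 577.30 nm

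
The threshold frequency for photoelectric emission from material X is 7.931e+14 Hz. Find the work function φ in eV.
3.28 eV

At the threshold frequency, photon energy equals work function:
φ = hf₀

Calculating:
φ = (6.626×10⁻³⁴ J·s)(7.931e+14 Hz)
φ = 3.28 eV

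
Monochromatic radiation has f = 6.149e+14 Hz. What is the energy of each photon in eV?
2.5430 eV

Using E = hf:

E = hf = (6.626×10⁻³⁴ J·s)(6.149e+14 Hz)
E = 2.5430 eV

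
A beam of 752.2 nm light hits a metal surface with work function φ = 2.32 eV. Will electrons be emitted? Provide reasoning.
No

For photoemission, the photon energy must exceed the work function.

Photon energy: E = hc/λ = 1.6483 eV
Work function: φ = 2.32 eV

Since E_photon (1.6483 eV) < φ (2.32 eV), photoemission will NOT occur.
The threshold wavelength is λ₀ = hc/φ = 534.4 nm.
Since 752.2 nm > 534.4 nm, the photons lack sufficient energy.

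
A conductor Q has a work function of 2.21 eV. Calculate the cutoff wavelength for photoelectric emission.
561.01 nm

The threshold wavelength is when the photon energy equals the work function:
hc/λ₀ = φ

Solving for λ₀:
λ₀ = hc/φ = (6.626×10⁻³⁴ J·s)(3×10⁸ m/s) / (2.21 eV × 1.602×10⁻¹⁹ J/eV)
λ₀ = 561.01 nm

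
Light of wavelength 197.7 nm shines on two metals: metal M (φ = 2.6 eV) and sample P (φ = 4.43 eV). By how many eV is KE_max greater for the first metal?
1.8300 eV

Using KE_max = hc/λ - φ for each metal:

Photon energy: E = hc/λ = 6.2713 eV

For metal M (φ₁ = 2.6 eV):
KE₁ = E - φ₁ = 6.2713 - 2.6 = 3.6713 eV

For sample P (φ₂ = 4.43 eV):
KE₂ = E - φ₂ = 6.2713 - 4.43 = 1.8413 eV

Difference:
ΔKE = KE₁ - KE₂ = 3.6713 - 1.8413 = 1.8300 eV

Note: The difference equals the difference in work functions: 4.43 - 2.6 = 1.83 eV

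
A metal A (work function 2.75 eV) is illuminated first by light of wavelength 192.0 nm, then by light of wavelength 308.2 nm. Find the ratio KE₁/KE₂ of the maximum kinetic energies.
2.9128

Using Einstein's equation: KE_max = hc/λ - φ

For λ₁ = 192.0 nm:
E₁ = hc/λ₁ = 6.4575 eV
KE₁ = E₁ - φ = 6.4575 - 2.75 = 3.7075 eV

For λ₂ = 308.2 nm:
E₂ = hc/λ₂ = 4.0228 eV
KE₂ = E₂ - φ = 4.0228 - 2.75 = 1.2728 eV

Ratio: KE₁/KE₂ = 3.7075/1.2728 = 2.9128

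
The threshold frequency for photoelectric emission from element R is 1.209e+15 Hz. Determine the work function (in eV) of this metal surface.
5.00 eV

At the threshold frequency, photon energy equals work function:
φ = hf₀

Calculating:
φ = (6.626×10⁻³⁴ J·s)(1.209e+15 Hz)
φ = 5.00 eV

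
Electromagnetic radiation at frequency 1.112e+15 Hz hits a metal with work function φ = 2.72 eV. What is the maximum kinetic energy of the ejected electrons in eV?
1.8789 eV

Using Einstein's photoelectric equation: KE_max = hf - φ

First, calculate the photon energy:
E_photon = hf = (6.626×10⁻³⁴ J·s)(1.112e+15 Hz)
E_photon = 4.5989 eV

Then, the maximum kinetic energy:
KE_max = E_photon - φ = 4.5989 eV - 2.72 eV = 1.8789 eV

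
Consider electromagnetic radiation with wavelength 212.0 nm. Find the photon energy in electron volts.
5.8483 eV

Using E = hf = hc/λ:

E = hc/λ = (6.626×10⁻³⁴ J·s)(3×10⁸ m/s) / (212.0×10⁻⁹ m)
E = 5.8483 eV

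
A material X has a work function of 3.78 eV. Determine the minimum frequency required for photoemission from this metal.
9.1400e+14 Hz

The threshold frequency is when the photon energy equals the work function:
hf₀ = φ

Solving for f₀:
f₀ = φ/h = (3.78 eV × 1.602×10⁻¹⁹ J/eV) / (6.626×10⁻³⁴ J·s)
f₀ = 9.1400e+14 Hz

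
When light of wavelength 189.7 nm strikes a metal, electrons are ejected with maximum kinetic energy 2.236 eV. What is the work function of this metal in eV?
4.30 eV

From Einstein's photoelectric equation: KE_max = hf - φ = hc/λ - φ

Rearranging for φ:
φ = hc/λ - KE_max

Calculate photon energy:
E_photon = hc/λ = 6.5358 eV

Therefore:
φ = 6.5358 - 2.236 = 4.30 eV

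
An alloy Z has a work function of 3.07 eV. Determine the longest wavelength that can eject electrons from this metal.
403.86 nm

The threshold wavelength is when the photon energy equals the work function:
hc/λ₀ = φ

Solving for λ₀:
λ₀ = hc/φ = (6.626×10⁻³⁴ J·s)(3×10⁸ m/s) / (3.07 eV × 1.602×10⁻¹⁹ J/eV)
λ₀ = 403.86 nm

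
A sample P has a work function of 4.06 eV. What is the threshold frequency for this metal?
9.8170e+14 Hz

The threshold frequency is when the photon energy equals the work function:
hf₀ = φ

Solving for f₀:
f₀ = φ/h = (4.06 eV × 1.602×10⁻¹⁹ J/eV) / (6.626×10⁻³⁴ J·s)
f₀ = 9.8170e+14 Hz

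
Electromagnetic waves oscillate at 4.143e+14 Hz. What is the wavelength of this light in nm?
723.61 nm

Using the wave equation: c = fλ

Solving for wavelength:
λ = c/f = (3×10⁸ m/s) / (4.143e+14 Hz)
λ = 723.61 nm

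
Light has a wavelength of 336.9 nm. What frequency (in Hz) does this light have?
8.8986e+14 Hz

Using the wave equation: c = fλ

Solving for frequency:
f = c/λ = (3×10⁸ m/s) / (336.9×10⁻⁹ m)
f = 8.8986e+14 Hz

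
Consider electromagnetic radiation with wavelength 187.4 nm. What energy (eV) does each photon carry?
6.6160 eV

Using E = hf = hc/λ:

E = hc/λ = (6.626×10⁻³⁴ J·s)(3×10⁸ m/s) / (187.4×10⁻⁹ m)
E = 6.6160 eV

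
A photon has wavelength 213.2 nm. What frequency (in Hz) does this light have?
1.4062e+15 Hz

Using the wave equation: c = fλ

Solving for frequency:
f = c/λ = (3×10⁸ m/s) / (213.2×10⁻⁹ m)
f = 1.4062e+15 Hz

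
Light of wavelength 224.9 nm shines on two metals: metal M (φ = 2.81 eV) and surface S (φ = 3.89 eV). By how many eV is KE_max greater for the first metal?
1.0800 eV

Using KE_max = hc/λ - φ for each metal:

Photon energy: E = hc/λ = 5.5129 eV

For metal M (φ₁ = 2.81 eV):
KE₁ = E - φ₁ = 5.5129 - 2.81 = 2.7029 eV

For surface S (φ₂ = 3.89 eV):
KE₂ = E - φ₂ = 5.5129 - 3.89 = 1.6229 eV

Difference:
ΔKE = KE₁ - KE₂ = 2.7029 - 1.6229 = 1.0800 eV

Note: The difference equals the difference in work functions: 3.89 - 2.81 = 1.08 eV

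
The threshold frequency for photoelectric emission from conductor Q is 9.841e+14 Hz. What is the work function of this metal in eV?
4.07 eV

At the threshold frequency, photon energy equals work function:
φ = hf₀

Calculating:
φ = (6.626×10⁻³⁴ J·s)(9.841e+14 Hz)
φ = 4.07 eV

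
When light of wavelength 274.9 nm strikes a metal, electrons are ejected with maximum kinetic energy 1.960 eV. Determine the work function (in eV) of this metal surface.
2.55 eV

From Einstein's photoelectric equation: KE_max = hf - φ = hc/λ - φ

Rearranging for φ:
φ = hc/λ - KE_max

Calculate photon energy:
E_photon = hc/λ = 4.5102 eV

Therefore:
φ = 4.5102 - 1.960 = 2.55 eV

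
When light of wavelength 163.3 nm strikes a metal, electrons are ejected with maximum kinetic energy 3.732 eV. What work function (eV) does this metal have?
3.86 eV

From Einstein's photoelectric equation: KE_max = hf - φ = hc/λ - φ

Rearranging for φ:
φ = hc/λ - KE_max

Calculate photon energy:
E_photon = hc/λ = 7.5924 eV

Therefore:
φ = 7.5924 - 3.732 = 3.86 eV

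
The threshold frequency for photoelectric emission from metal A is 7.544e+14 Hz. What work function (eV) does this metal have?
3.12 eV

At the threshold frequency, photon energy equals work function:
φ = hf₀

Calculating:
φ = (6.626×10⁻³⁴ J·s)(7.544e+14 Hz)
φ = 3.12 eV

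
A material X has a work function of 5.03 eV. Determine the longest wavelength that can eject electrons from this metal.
246.49 nm

The threshold wavelength is when the photon energy equals the work function:
hc/λ₀ = φ

Solving for λ₀:
λ₀ = hc/φ = (6.626×10⁻³⁴ J·s)(3×10⁸ m/s) / (5.03 eV × 1.602×10⁻¹⁹ J/eV)
λ₀ = 246.49 nm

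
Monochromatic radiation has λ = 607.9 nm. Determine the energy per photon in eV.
2.0395 eV

Using E = hf = hc/λ:

E = hc/λ = (6.626×10⁻³⁴ J·s)(3×10⁸ m/s) / (607.9×10⁻⁹ m)
E = 2.0395 eV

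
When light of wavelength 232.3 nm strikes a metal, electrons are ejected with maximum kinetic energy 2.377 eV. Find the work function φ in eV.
2.96 eV

From Einstein's photoelectric equation: KE_max = hf - φ = hc/λ - φ

Rearranging for φ:
φ = hc/λ - KE_max

Calculate photon energy:
E_photon = hc/λ = 5.3372 eV

Therefore:
φ = 5.3372 - 2.377 = 2.96 eV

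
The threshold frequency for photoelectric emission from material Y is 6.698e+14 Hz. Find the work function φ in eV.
2.77 eV

At the threshold frequency, photon energy equals work function:
φ = hf₀

Calculating:
φ = (6.626×10⁻³⁴ J·s)(6.698e+14 Hz)
φ = 2.77 eV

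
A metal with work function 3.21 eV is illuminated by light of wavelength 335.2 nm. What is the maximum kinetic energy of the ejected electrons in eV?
0.4888 eV

Using Einstein's photoelectric equation: KE_max = hf - φ = hc/λ - φ

First, calculate the photon energy:
E_photon = hc/λ = (6.626×10⁻³⁴ J·s)(3×10⁸ m/s) / (335.2×10⁻⁹ m)
E_photon = 3.6988 eV

Then, the maximum kinetic energy:
KE_max = E_photon - φ = 3.6988 eV - 3.21 eV = 0.4888 eV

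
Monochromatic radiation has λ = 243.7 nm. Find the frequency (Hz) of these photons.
1.2302e+15 Hz

Using the wave equation: c = fλ

Solving for frequency:
f = c/λ = (3×10⁸ m/s) / (243.7×10⁻⁹ m)
f = 1.2302e+15 Hz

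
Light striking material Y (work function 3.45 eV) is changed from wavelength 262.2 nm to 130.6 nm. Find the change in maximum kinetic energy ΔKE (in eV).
4.7648 eV

Using Einstein's equation: KE_max = hc/λ - φ

For λ₁ = 262.2 nm:
KE₁ = hc/λ₁ - φ = 4.7286 - 3.45 = 1.2786 eV

For λ₂ = 130.6 nm:
KE₂ = hc/λ₂ - φ = 9.4934 - 3.45 = 6.0434 eV

Change in KE:
ΔKE = KE₂ - KE₁ = 6.0434 - 1.2786 = 4.7648 eV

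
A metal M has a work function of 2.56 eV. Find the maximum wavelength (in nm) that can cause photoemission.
484.31 nm

The threshold wavelength is when the photon energy equals the work function:
hc/λ₀ = φ

Solving for λ₀:
λ₀ = hc/φ = (6.626×10⁻³⁴ J·s)(3×10⁸ m/s) / (2.56 eV × 1.602×10⁻¹⁹ J/eV)
λ₀ = 484.31 nm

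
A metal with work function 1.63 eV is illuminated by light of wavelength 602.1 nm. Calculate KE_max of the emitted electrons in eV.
0.4292 eV

Using Einstein's photoelectric equation: KE_max = hf - φ = hc/λ - φ

First, calculate the photon energy:
E_photon = hc/λ = (6.626×10⁻³⁴ J·s)(3×10⁸ m/s) / (602.1×10⁻⁹ m)
E_photon = 2.0592 eV

Then, the maximum kinetic energy:
KE_max = E_photon - φ = 2.0592 eV - 1.63 eV = 0.4292 eV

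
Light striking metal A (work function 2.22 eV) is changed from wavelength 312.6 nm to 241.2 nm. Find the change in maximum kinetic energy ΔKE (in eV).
1.1741 eV

Using Einstein's equation: KE_max = hc/λ - φ

For λ₁ = 312.6 nm:
KE₁ = hc/λ₁ - φ = 3.9662 - 2.22 = 1.7462 eV

For λ₂ = 241.2 nm:
KE₂ = hc/λ₂ - φ = 5.1403 - 2.22 = 2.9203 eV

Change in KE:
ΔKE = KE₂ - KE₁ = 2.9203 - 1.7462 = 1.1741 eV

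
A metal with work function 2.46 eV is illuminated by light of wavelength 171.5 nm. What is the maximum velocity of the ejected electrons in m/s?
1.2953e+06 m/s

First, find the maximum kinetic energy:
E_photon = hc/λ = 7.2294 eV
KE_max = E_photon - φ = 7.2294 - 2.46 = 4.7694 eV

Convert to Joules: KE_max = 4.7694 × 1.602×10⁻¹⁹ J = 7.6414e-19 J

Then use KE = ½mv² to find velocity:
v = √(2·KE/m) = √(2 × 7.6414e-19 J / 9.109e-31 kg)
v = 1.2953e+06 m/s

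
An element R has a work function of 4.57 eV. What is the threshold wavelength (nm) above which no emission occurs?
271.30 nm

The threshold wavelength is when the photon energy equals the work function:
hc/λ₀ = φ

Solving for λ₀:
λ₀ = hc/φ = (6.626×10⁻³⁴ J·s)(3×10⁸ m/s) / (4.57 eV × 1.602×10⁻¹⁹ J/eV)
λ₀ = 271.30 nm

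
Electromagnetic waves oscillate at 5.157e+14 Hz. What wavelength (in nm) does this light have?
581.33 nm

Using the wave equation: c = fλ

Solving for wavelength:
λ = c/f = (3×10⁸ m/s) / (5.157e+14 Hz)
λ = 581.33 nm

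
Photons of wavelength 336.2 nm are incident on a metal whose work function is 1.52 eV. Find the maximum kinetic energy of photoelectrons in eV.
2.1678 eV

Using Einstein's photoelectric equation: KE_max = hf - φ = hc/λ - φ

First, calculate the photon energy:
E_photon = hc/λ = (6.626×10⁻³⁴ J·s)(3×10⁸ m/s) / (336.2×10⁻⁹ m)
E_photon = 3.6878 eV

Then, the maximum kinetic energy:
KE_max = E_photon - φ = 3.6878 eV - 1.52 eV = 2.1678 eV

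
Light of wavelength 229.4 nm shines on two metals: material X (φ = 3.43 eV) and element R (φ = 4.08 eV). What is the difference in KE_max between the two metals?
0.6500 eV

Using KE_max = hc/λ - φ for each metal:

Photon energy: E = hc/λ = 5.4047 eV

For material X (φ₁ = 3.43 eV):
KE₁ = E - φ₁ = 5.4047 - 3.43 = 1.9747 eV

For element R (φ₂ = 4.08 eV):
KE₂ = E - φ₂ = 5.4047 - 4.08 = 1.3247 eV

Difference:
ΔKE = KE₁ - KE₂ = 1.9747 - 1.3247 = 0.6500 eV

Note: The difference equals the difference in work functions: 4.08 - 3.43 = 0.65 eV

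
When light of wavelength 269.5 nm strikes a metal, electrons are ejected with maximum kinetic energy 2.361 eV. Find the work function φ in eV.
2.24 eV

From Einstein's photoelectric equation: KE_max = hf - φ = hc/λ - φ

Rearranging for φ:
φ = hc/λ - KE_max

Calculate photon energy:
E_photon = hc/λ = 4.6005 eV

Therefore:
φ = 4.6005 - 2.361 = 2.24 eV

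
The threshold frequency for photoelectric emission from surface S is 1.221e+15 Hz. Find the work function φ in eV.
5.05 eV

At the threshold frequency, photon energy equals work function:
φ = hf₀

Calculating:
φ = (6.626×10⁻³⁴ J·s)(1.221e+15 Hz)
φ = 5.05 eV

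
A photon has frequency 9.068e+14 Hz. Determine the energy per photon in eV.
3.7502 eV

Using E = hf:

E = hf = (6.626×10⁻³⁴ J·s)(9.068e+14 Hz)
E = 3.7502 eV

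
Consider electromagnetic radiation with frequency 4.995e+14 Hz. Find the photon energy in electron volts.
2.0658 eV

Using E = hf:

E = hf = (6.626×10⁻³⁴ J·s)(4.995e+14 Hz)
E = 2.0658 eV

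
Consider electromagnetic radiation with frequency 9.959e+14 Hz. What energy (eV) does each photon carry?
4.1187 eV

Using E = hf:

E = hf = (6.626×10⁻³⁴ J·s)(9.959e+14 Hz)
E = 4.1187 eV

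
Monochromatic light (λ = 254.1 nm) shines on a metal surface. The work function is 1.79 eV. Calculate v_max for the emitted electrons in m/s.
1.0425e+06 m/s

First, find the maximum kinetic energy:
E_photon = hc/λ = 4.8793 eV
KE_max = E_photon - φ = 4.8793 - 1.79 = 3.0893 eV

Convert to Joules: KE_max = 3.0893 × 1.602×10⁻¹⁹ J = 4.9497e-19 J

Then use KE = ½mv² to find velocity:
v = √(2·KE/m) = √(2 × 4.9497e-19 J / 9.109e-31 kg)
v = 1.0425e+06 m/s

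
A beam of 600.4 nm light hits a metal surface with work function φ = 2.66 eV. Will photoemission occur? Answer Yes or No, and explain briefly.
No

For photoemission, the photon energy must exceed the work function.

Photon energy: E = hc/λ = 2.0650 eV
Work function: φ = 2.66 eV

Since E_photon (2.0650 eV) < φ (2.66 eV), photoemission will NOT occur.
The threshold wavelength is λ₀ = hc/φ = 466.1 nm.
Since 600.4 nm > 466.1 nm, the photons lack sufficient energy.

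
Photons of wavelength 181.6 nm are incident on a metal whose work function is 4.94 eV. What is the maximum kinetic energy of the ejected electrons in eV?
1.8873 eV

Using Einstein's photoelectric equation: KE_max = hf - φ = hc/λ - φ

First, calculate the photon energy:
E_photon = hc/λ = (6.626×10⁻³⁴ J·s)(3×10⁸ m/s) / (181.6×10⁻⁹ m)
E_photon = 6.8273 eV

Then, the maximum kinetic energy:
KE_max = E_photon - φ = 6.8273 eV - 4.94 eV = 1.8873 eV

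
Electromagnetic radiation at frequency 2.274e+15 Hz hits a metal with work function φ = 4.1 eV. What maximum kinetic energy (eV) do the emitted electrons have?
5.3045 eV

Using Einstein's photoelectric equation: KE_max = hf - φ

First, calculate the photon energy:
E_photon = hf = (6.626×10⁻³⁴ J·s)(2.274e+15 Hz)
E_photon = 9.4045 eV

Then, the maximum kinetic energy:
KE_max = E_photon - φ = 9.4045 eV - 4.1 eV = 5.3045 eV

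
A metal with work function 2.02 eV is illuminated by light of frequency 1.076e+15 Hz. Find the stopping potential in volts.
2.4300 V

The stopping potential V_s satisfies: eV_s = KE_max

First, find KE_max using Einstein's equation:
E_photon = hf = (6.626×10⁻³⁴ J·s)(1.076e+15 Hz) = 4.4500 eV
KE_max = E_photon - φ = 4.4500 - 2.02 = 2.4300 eV

Since eV_s = KE_max:
V_s = KE_max/e = 2.4300 V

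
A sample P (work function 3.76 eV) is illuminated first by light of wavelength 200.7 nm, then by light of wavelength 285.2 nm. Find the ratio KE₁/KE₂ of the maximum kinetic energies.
4.1166

Using Einstein's equation: KE_max = hc/λ - φ

For λ₁ = 200.7 nm:
E₁ = hc/λ₁ = 6.1776 eV
KE₁ = E₁ - φ = 6.1776 - 3.76 = 2.4176 eV

For λ₂ = 285.2 nm:
E₂ = hc/λ₂ = 4.3473 eV
KE₂ = E₂ - φ = 4.3473 - 3.76 = 0.5873 eV

Ratio: KE₁/KE₂ = 2.4176/0.5873 = 4.1166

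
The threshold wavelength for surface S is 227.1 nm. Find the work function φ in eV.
5.46 eV

At the threshold wavelength, photon energy equals work function:
φ = hc/λ₀

Calculating:
φ = (6.626×10⁻³⁴ J·s)(3×10⁸ m/s) / (227.1×10⁻⁹ m)
φ = 5.46 eV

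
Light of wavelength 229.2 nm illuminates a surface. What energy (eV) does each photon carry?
5.4094 eV

Using E = hf = hc/λ:

E = hc/λ = (6.626×10⁻³⁴ J·s)(3×10⁸ m/s) / (229.2×10⁻⁹ m)
E = 5.4094 eV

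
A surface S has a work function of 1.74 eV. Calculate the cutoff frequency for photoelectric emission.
4.2073e+14 Hz

The threshold frequency is when the photon energy equals the work function:
hf₀ = φ

Solving for f₀:
f₀ = φ/h = (1.74 eV × 1.602×10⁻¹⁹ J/eV) / (6.626×10⁻³⁴ J·s)
f₀ = 4.2073e+14 Hz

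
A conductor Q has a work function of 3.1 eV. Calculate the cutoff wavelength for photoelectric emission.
399.95 nm

The threshold wavelength is when the photon energy equals the work function:
hc/λ₀ = φ

Solving for λ₀:
λ₀ = hc/φ = (6.626×10⁻³⁴ J·s)(3×10⁸ m/s) / (3.1 eV × 1.602×10⁻¹⁹ J/eV)
λ₀ = 399.95 nm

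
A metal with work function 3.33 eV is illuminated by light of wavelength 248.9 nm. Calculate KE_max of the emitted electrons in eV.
1.6513 eV

Using Einstein's photoelectric equation: KE_max = hf - φ = hc/λ - φ

First, calculate the photon energy:
E_photon = hc/λ = (6.626×10⁻³⁴ J·s)(3×10⁸ m/s) / (248.9×10⁻⁹ m)
E_photon = 4.9813 eV

Then, the maximum kinetic energy:
KE_max = E_photon - φ = 4.9813 eV - 3.33 eV = 1.6513 eV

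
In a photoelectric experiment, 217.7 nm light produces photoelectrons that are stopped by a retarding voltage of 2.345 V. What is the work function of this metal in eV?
3.35 eV

The stopping potential gives the maximum kinetic energy: KE_max = eV_s = 2.345 eV

From Einstein's photoelectric equation: KE_max = hc/λ - φ
Rearranging: φ = hc/λ - KE_max

Calculate photon energy:
E_photon = hc/λ = (6.626×10⁻³⁴ J·s)(3×10⁸ m/s) / (217.7×10⁻⁹ m) = 5.6952 eV

Therefore:
φ = 5.6952 - 2.345 = 3.35 eV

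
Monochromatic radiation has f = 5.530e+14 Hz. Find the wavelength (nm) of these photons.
542.12 nm

Using the wave equation: c = fλ

Solving for wavelength:
λ = c/f = (3×10⁸ m/s) / (5.530e+14 Hz)
λ = 542.12 nm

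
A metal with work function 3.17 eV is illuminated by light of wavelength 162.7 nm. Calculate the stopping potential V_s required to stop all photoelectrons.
4.4504 V

The stopping potential V_s satisfies: eV_s = KE_max

First, find KE_max using Einstein's equation:
E_photon = hc/λ = 7.6204 eV
KE_max = E_photon - φ = 7.6204 - 3.17 = 4.4504 eV

Since eV_s = KE_max:
V_s = KE_max/e = 4.4504 V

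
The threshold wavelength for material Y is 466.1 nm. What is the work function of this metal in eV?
2.66 eV

At the threshold wavelength, photon energy equals work function:
φ = hc/λ₀

Calculating:
φ = (6.626×10⁻³⁴ J·s)(3×10⁸ m/s) / (466.1×10⁻⁹ m)
φ = 2.66 eV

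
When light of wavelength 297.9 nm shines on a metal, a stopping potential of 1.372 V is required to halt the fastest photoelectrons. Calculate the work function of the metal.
2.79 eV

The stopping potential gives the maximum kinetic energy: KE_max = eV_s = 1.372 eV

From Einstein's photoelectric equation: KE_max = hc/λ - φ
Rearranging: φ = hc/λ - KE_max

Calculate photon energy:
E_photon = hc/λ = (6.626×10⁻³⁴ J·s)(3×10⁸ m/s) / (297.9×10⁻⁹ m) = 4.1619 eV

Therefore:
φ = 4.1619 - 1.372 = 2.79 eV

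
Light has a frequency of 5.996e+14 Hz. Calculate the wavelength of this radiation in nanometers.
499.99 nm

Using the wave equation: c = fλ

Solving for wavelength:
λ = c/f = (3×10⁸ m/s) / (5.996e+14 Hz)
λ = 499.99 nm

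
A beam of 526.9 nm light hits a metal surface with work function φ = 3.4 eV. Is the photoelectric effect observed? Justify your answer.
No

For photoemission, the photon energy must exceed the work function.

Photon energy: E = hc/λ = 2.3531 eV
Work function: φ = 3.4 eV

Since E_photon (2.3531 eV) < φ (3.4 eV), photoemission will NOT occur.
The threshold wavelength is λ₀ = hc/φ = 364.7 nm.
Since 526.9 nm > 364.7 nm, the photons lack sufficient energy.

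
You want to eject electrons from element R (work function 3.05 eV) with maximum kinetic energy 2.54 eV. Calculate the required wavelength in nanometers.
221.80 nm

From Einstein's equation: KE_max = hc/λ - φ

Rearranging for λ:
hc/λ = KE_max + φ
λ = hc/(KE_max + φ)

Required photon energy:
E_photon = KE_max + φ = 2.54 + 3.05 = 5.59 eV

Required wavelength:
λ = hc/E_photon = (6.626×10⁻³⁴)(3×10⁸) / (5.59 × 1.602×10⁻¹⁹)
λ = 221.80 nm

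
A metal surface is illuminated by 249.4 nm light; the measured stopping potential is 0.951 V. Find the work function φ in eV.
4.02 eV

The stopping potential gives the maximum kinetic energy: KE_max = eV_s = 0.951 eV

From Einstein's photoelectric equation: KE_max = hc/λ - φ
Rearranging: φ = hc/λ - KE_max

Calculate photon energy:
E_photon = hc/λ = (6.626×10⁻³⁴ J·s)(3×10⁸ m/s) / (249.4×10⁻⁹ m) = 4.9713 eV

Therefore:
φ = 4.9713 - 0.951 = 4.02 eV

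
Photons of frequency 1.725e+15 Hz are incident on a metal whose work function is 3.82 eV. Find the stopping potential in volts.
3.3140 V

The stopping potential V_s satisfies: eV_s = KE_max

First, find KE_max using Einstein's equation:
E_photon = hf = (6.626×10⁻³⁴ J·s)(1.725e+15 Hz) = 7.1340 eV
KE_max = E_photon - φ = 7.1340 - 3.82 = 3.3140 eV

Since eV_s = KE_max:
V_s = KE_max/e = 3.3140 V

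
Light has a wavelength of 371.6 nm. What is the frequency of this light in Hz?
8.0676e+14 Hz

Using the wave equation: c = fλ

Solving for frequency:
f = c/λ = (3×10⁸ m/s) / (371.6×10⁻⁹ m)
f = 8.0676e+14 Hz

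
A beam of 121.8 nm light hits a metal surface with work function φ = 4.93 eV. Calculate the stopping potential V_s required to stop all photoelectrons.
5.2493 V

The stopping potential V_s satisfies: eV_s = KE_max

First, find KE_max using Einstein's equation:
E_photon = hc/λ = 10.1793 eV
KE_max = E_photon - φ = 10.1793 - 4.93 = 5.2493 eV

Since eV_s = KE_max:
V_s = KE_max/e = 5.2493 V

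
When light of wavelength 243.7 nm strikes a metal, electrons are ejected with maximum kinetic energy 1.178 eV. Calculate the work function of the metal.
3.91 eV

From Einstein's photoelectric equation: KE_max = hf - φ = hc/λ - φ

Rearranging for φ:
φ = hc/λ - KE_max

Calculate photon energy:
E_photon = hc/λ = 5.0876 eV

Therefore:
φ = 5.0876 - 1.178 = 3.91 eV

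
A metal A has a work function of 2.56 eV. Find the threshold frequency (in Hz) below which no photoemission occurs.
6.1901e+14 Hz

The threshold frequency is when the photon energy equals the work function:
hf₀ = φ

Solving for f₀:
f₀ = φ/h = (2.56 eV × 1.602×10⁻¹⁹ J/eV) / (6.626×10⁻³⁴ J·s)
f₀ = 6.1901e+14 Hz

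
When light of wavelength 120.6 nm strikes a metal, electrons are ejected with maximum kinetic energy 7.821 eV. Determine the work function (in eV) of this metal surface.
2.46 eV

From Einstein's photoelectric equation: KE_max = hf - φ = hc/λ - φ

Rearranging for φ:
φ = hc/λ - KE_max

Calculate photon energy:
E_photon = hc/λ = 10.2806 eV

Therefore:
φ = 10.2806 - 7.821 = 2.46 eV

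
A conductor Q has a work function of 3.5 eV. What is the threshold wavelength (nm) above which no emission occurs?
354.24 nm

The threshold wavelength is when the photon energy equals the work function:
hc/λ₀ = φ

Solving for λ₀:
λ₀ = hc/φ = (6.626×10⁻³⁴ J·s)(3×10⁸ m/s) / (3.5 eV × 1.602×10⁻¹⁹ J/eV)
λ₀ = 354.24 nm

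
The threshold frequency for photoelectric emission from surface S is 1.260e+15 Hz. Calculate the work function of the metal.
5.21 eV

At the threshold frequency, photon energy equals work function:
φ = hf₀

Calculating:
φ = (6.626×10⁻³⁴ J·s)(1.260e+15 Hz)
φ = 5.21 eV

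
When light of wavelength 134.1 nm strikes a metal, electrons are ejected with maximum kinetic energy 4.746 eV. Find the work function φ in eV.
4.50 eV

From Einstein's photoelectric equation: KE_max = hf - φ = hc/λ - φ

Rearranging for φ:
φ = hc/λ - KE_max

Calculate photon energy:
E_photon = hc/λ = 9.2457 eV

Therefore:
φ = 9.2457 - 4.746 = 4.50 eV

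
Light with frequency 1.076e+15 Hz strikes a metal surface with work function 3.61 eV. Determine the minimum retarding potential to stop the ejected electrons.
0.8400 V

The stopping potential V_s satisfies: eV_s = KE_max

First, find KE_max using Einstein's equation:
E_photon = hf = (6.626×10⁻³⁴ J·s)(1.076e+15 Hz) = 4.4500 eV
KE_max = E_photon - φ = 4.4500 - 3.61 = 0.8400 eV

Since eV_s = KE_max:
V_s = KE_max/e = 0.8400 V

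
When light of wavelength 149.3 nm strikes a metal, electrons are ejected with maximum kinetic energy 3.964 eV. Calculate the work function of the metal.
4.34 eV

From Einstein's photoelectric equation: KE_max = hf - φ = hc/λ - φ

Rearranging for φ:
φ = hc/λ - KE_max

Calculate photon energy:
E_photon = hc/λ = 8.3044 eV

Therefore:
φ = 8.3044 - 3.964 = 4.34 eV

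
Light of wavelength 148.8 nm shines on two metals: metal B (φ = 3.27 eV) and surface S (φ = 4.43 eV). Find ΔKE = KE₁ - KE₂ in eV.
1.1600 eV

Using KE_max = hc/λ - φ for each metal:

Photon energy: E = hc/λ = 8.3323 eV

For metal B (φ₁ = 3.27 eV):
KE₁ = E - φ₁ = 8.3323 - 3.27 = 5.0623 eV

For surface S (φ₂ = 4.43 eV):
KE₂ = E - φ₂ = 8.3323 - 4.43 = 3.9023 eV

Difference:
ΔKE = KE₁ - KE₂ = 5.0623 - 3.9023 = 1.1600 eV

Note: The difference equals the difference in work functions: 4.43 - 3.27 = 1.16 eV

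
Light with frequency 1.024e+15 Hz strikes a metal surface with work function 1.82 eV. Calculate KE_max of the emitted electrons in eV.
2.4149 eV

Using Einstein's photoelectric equation: KE_max = hf - φ

First, calculate the photon energy:
E_photon = hf = (6.626×10⁻³⁴ J·s)(1.024e+15 Hz)
E_photon = 4.2349 eV

Then, the maximum kinetic energy:
KE_max = E_photon - φ = 4.2349 eV - 1.82 eV = 2.4149 eV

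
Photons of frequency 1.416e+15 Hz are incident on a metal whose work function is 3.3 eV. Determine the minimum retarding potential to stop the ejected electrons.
2.5561 V

The stopping potential V_s satisfies: eV_s = KE_max

First, find KE_max using Einstein's equation:
E_photon = hf = (6.626×10⁻³⁴ J·s)(1.416e+15 Hz) = 5.8561 eV
KE_max = E_photon - φ = 5.8561 - 3.3 = 2.5561 eV

Since eV_s = KE_max:
V_s = KE_max/e = 2.5561 V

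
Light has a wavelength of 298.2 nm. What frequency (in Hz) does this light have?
1.0053e+15 Hz

Using the wave equation: c = fλ

Solving for frequency:
f = c/λ = (3×10⁸ m/s) / (298.2×10⁻⁹ m)
f = 1.0053e+15 Hz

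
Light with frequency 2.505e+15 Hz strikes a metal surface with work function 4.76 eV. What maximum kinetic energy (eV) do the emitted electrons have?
5.5998 eV

Using Einstein's photoelectric equation: KE_max = hf - φ

First, calculate the photon energy:
E_photon = hf = (6.626×10⁻³⁴ J·s)(2.505e+15 Hz)
E_photon = 10.3598 eV

Then, the maximum kinetic energy:
KE_max = E_photon - φ = 10.3598 eV - 4.76 eV = 5.5998 eV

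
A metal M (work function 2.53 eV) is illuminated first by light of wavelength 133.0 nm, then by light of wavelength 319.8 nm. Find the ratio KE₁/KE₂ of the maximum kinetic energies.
5.0427

Using Einstein's equation: KE_max = hc/λ - φ

For λ₁ = 133.0 nm:
E₁ = hc/λ₁ = 9.3221 eV
KE₁ = E₁ - φ = 9.3221 - 2.53 = 6.7921 eV

For λ₂ = 319.8 nm:
E₂ = hc/λ₂ = 3.8769 eV
KE₂ = E₂ - φ = 3.8769 - 2.53 = 1.3469 eV

Ratio: KE₁/KE₂ = 6.7921/1.3469 = 5.0427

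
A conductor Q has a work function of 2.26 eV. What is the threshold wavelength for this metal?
548.60 nm

The threshold wavelength is when the photon energy equals the work function:
hc/λ₀ = φ

Solving for λ₀:
λ₀ = hc/φ = (6.626×10⁻³⁴ J·s)(3×10⁸ m/s) / (2.26 eV × 1.602×10⁻¹⁹ J/eV)
λ₀ = 548.60 nm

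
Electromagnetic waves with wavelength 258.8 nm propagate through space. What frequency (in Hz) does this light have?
1.1584e+15 Hz

Using the wave equation: c = fλ

Solving for frequency:
f = c/λ = (3×10⁸ m/s) / (258.8×10⁻⁹ m)
f = 1.1584e+15 Hz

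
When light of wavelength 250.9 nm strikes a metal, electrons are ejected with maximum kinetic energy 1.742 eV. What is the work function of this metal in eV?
3.20 eV

From Einstein's photoelectric equation: KE_max = hf - φ = hc/λ - φ

Rearranging for φ:
φ = hc/λ - KE_max

Calculate photon energy:
E_photon = hc/λ = 4.9416 eV

Therefore:
φ = 4.9416 - 1.742 = 3.20 eV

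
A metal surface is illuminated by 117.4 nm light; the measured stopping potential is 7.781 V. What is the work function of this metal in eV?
2.78 eV

The stopping potential gives the maximum kinetic energy: KE_max = eV_s = 7.781 eV

From Einstein's photoelectric equation: KE_max = hc/λ - φ
Rearranging: φ = hc/λ - KE_max

Calculate photon energy:
E_photon = hc/λ = (6.626×10⁻³⁴ J·s)(3×10⁸ m/s) / (117.4×10⁻⁹ m) = 10.5608 eV

Therefore:
φ = 10.5608 - 7.781 = 2.78 eV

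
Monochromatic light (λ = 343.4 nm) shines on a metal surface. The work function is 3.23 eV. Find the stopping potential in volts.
0.3805 V

The stopping potential V_s satisfies: eV_s = KE_max

First, find KE_max using Einstein's equation:
E_photon = hc/λ = 3.6105 eV
KE_max = E_photon - φ = 3.6105 - 3.23 = 0.3805 eV

Since eV_s = KE_max:
V_s = KE_max/e = 0.3805 V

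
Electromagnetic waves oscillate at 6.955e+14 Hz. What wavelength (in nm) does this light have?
431.05 nm

Using the wave equation: c = fλ

Solving for wavelength:
λ = c/f = (3×10⁸ m/s) / (6.955e+14 Hz)
λ = 431.05 nm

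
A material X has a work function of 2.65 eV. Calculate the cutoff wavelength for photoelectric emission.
467.86 nm

The threshold wavelength is when the photon energy equals the work function:
hc/λ₀ = φ

Solving for λ₀:
λ₀ = hc/φ = (6.626×10⁻³⁴ J·s)(3×10⁸ m/s) / (2.65 eV × 1.602×10⁻¹⁹ J/eV)
λ₀ = 467.86 nm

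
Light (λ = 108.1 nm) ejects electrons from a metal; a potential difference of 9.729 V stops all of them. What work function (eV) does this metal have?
1.74 eV

The stopping potential gives the maximum kinetic energy: KE_max = eV_s = 9.729 eV

From Einstein's photoelectric equation: KE_max = hc/λ - φ
Rearranging: φ = hc/λ - KE_max

Calculate photon energy:
E_photon = hc/λ = (6.626×10⁻³⁴ J·s)(3×10⁸ m/s) / (108.1×10⁻⁹ m) = 11.4694 eV

Therefore:
φ = 11.4694 - 9.729 = 1.74 eV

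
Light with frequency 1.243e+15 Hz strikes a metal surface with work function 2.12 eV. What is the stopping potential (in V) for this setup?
3.0206 V

The stopping potential V_s satisfies: eV_s = KE_max

First, find KE_max using Einstein's equation:
E_photon = hf = (6.626×10⁻³⁴ J·s)(1.243e+15 Hz) = 5.1406 eV
KE_max = E_photon - φ = 5.1406 - 2.12 = 3.0206 eV

Since eV_s = KE_max:
V_s = KE_max/e = 3.0206 V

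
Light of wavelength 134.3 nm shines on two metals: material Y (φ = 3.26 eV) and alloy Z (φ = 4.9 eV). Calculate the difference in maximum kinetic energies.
1.6400 eV

Using KE_max = hc/λ - φ for each metal:

Photon energy: E = hc/λ = 9.2319 eV

For material Y (φ₁ = 3.26 eV):
KE₁ = E - φ₁ = 9.2319 - 3.26 = 5.9719 eV

For alloy Z (φ₂ = 4.9 eV):
KE₂ = E - φ₂ = 9.2319 - 4.9 = 4.3319 eV

Difference:
ΔKE = KE₁ - KE₂ = 5.9719 - 4.3319 = 1.6400 eV

Note: The difference equals the difference in work functions: 4.9 - 3.26 = 1.64 eV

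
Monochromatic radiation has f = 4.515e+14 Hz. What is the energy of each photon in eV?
1.8673 eV

Using E = hf:

E = hf = (6.626×10⁻³⁴ J·s)(4.515e+14 Hz)
E = 1.8673 eV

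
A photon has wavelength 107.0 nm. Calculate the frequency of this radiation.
2.8018e+15 Hz

Using the wave equation: c = fλ

Solving for frequency:
f = c/λ = (3×10⁸ m/s) / (107.0×10⁻⁹ m)
f = 2.8018e+15 Hz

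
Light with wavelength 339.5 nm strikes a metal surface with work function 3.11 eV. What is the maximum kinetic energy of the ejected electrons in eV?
0.5420 eV

Using Einstein's photoelectric equation: KE_max = hf - φ = hc/λ - φ

First, calculate the photon energy:
E_photon = hc/λ = (6.626×10⁻³⁴ J·s)(3×10⁸ m/s) / (339.5×10⁻⁹ m)
E_photon = 3.6520 eV

Then, the maximum kinetic energy:
KE_max = E_photon - φ = 3.6520 eV - 3.11 eV = 0.5420 eV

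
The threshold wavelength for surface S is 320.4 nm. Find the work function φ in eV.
3.87 eV

At the threshold wavelength, photon energy equals work function:
φ = hc/λ₀

Calculating:
φ = (6.626×10⁻³⁴ J·s)(3×10⁸ m/s) / (320.4×10⁻⁹ m)
φ = 3.87 eV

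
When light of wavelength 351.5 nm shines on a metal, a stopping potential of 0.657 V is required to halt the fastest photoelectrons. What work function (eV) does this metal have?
2.87 eV

The stopping potential gives the maximum kinetic energy: KE_max = eV_s = 0.657 eV

From Einstein's photoelectric equation: KE_max = hc/λ - φ
Rearranging: φ = hc/λ - KE_max

Calculate photon energy:
E_photon = hc/λ = (6.626×10⁻³⁴ J·s)(3×10⁸ m/s) / (351.5×10⁻⁹ m) = 3.5273 eV

Therefore:
φ = 3.5273 - 0.657 = 2.87 eV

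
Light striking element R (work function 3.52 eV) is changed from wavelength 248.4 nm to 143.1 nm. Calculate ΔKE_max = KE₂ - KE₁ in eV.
3.6729 eV

Using Einstein's equation: KE_max = hc/λ - φ

For λ₁ = 248.4 nm:
KE₁ = hc/λ₁ - φ = 4.9913 - 3.52 = 1.4713 eV

For λ₂ = 143.1 nm:
KE₂ = hc/λ₂ - φ = 8.6642 - 3.52 = 5.1442 eV

Change in KE:
ΔKE = KE₂ - KE₁ = 5.1442 - 1.4713 = 3.6729 eV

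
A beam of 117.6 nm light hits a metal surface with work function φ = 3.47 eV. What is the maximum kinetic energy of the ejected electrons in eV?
7.0729 eV

Using Einstein's photoelectric equation: KE_max = hf - φ = hc/λ - φ

First, calculate the photon energy:
E_photon = hc/λ = (6.626×10⁻³⁴ J·s)(3×10⁸ m/s) / (117.6×10⁻⁹ m)
E_photon = 10.5429 eV

Then, the maximum kinetic energy:
KE_max = E_photon - φ = 10.5429 eV - 3.47 eV = 7.0729 eV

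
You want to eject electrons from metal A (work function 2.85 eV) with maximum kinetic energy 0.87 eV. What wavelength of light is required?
333.29 nm

From Einstein's equation: KE_max = hc/λ - φ

Rearranging for λ:
hc/λ = KE_max + φ
λ = hc/(KE_max + φ)

Required photon energy:
E_photon = KE_max + φ = 0.87 + 2.85 = 3.72 eV

Required wavelength:
λ = hc/E_photon = (6.626×10⁻³⁴)(3×10⁸) / (3.72 × 1.602×10⁻¹⁹)
λ = 333.29 nm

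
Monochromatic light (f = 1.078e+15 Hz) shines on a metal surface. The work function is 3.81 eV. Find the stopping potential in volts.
0.6482 V

The stopping potential V_s satisfies: eV_s = KE_max

First, find KE_max using Einstein's equation:
E_photon = hf = (6.626×10⁻³⁴ J·s)(1.078e+15 Hz) = 4.4582 eV
KE_max = E_photon - φ = 4.4582 - 3.81 = 0.6482 eV

Since eV_s = KE_max:
V_s = KE_max/e = 0.6482 V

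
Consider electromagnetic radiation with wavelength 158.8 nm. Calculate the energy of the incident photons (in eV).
7.8076 eV

Using E = hf = hc/λ:

E = hc/λ = (6.626×10⁻³⁴ J·s)(3×10⁸ m/s) / (158.8×10⁻⁹ m)
E = 7.8076 eV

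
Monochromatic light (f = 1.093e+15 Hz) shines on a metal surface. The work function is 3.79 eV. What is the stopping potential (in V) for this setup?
0.7303 V

The stopping potential V_s satisfies: eV_s = KE_max

First, find KE_max using Einstein's equation:
E_photon = hf = (6.626×10⁻³⁴ J·s)(1.093e+15 Hz) = 4.5203 eV
KE_max = E_photon - φ = 4.5203 - 3.79 = 0.7303 eV

Since eV_s = KE_max:
V_s = KE_max/e = 0.7303 V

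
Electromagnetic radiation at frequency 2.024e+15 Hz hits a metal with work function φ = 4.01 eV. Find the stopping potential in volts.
4.3606 V

The stopping potential V_s satisfies: eV_s = KE_max

First, find KE_max using Einstein's equation:
E_photon = hf = (6.626×10⁻³⁴ J·s)(2.024e+15 Hz) = 8.3706 eV
KE_max = E_photon - φ = 8.3706 - 4.01 = 4.3606 eV

Since eV_s = KE_max:
V_s = KE_max/e = 4.3606 V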